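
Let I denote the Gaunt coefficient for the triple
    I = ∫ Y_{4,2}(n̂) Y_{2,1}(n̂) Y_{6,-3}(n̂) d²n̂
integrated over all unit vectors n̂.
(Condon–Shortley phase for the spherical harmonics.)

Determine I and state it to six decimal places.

-0.252474

Checks pass: Σm=0; 12 even; l₃=6∈[2,6].
(2·4+1)(2·2+1)(2·6+1) = 585
Δ: 0! 8! 4! / 13! → 1/6435
sum: t=0:+1/2304 = 1/2304
3j²(4 2 6; 0 0 0) = Δ·Π!·Σ² = 5/143  (sign +1)
sum: t=0:+1/8640 = 1/8640
3j²(4 2 6; 2 1 -3) = Δ·Π!·Σ² = 28/715  (sign -1)
combine: 4πI² = 585·5/143·28/715 = 1260/1573
take √, sign -1: I = -0.25247360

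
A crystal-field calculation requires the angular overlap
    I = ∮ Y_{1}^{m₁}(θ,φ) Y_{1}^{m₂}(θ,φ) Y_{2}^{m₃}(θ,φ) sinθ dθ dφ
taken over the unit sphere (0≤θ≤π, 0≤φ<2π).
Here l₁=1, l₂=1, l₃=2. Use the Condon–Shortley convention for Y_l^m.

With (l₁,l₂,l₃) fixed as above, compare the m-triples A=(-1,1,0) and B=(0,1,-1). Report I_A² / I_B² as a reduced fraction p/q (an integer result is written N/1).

1/3

l's match ⇒ only the (l;m) 3-j factors differ between A and B.
A: triangle coeff Δ(1,1,2) = 1/30; Σ_t [0,0]: t=0:+1/4 = 1/4; (3j)²=1/30 [(1 1 2; -1 1 0)], sign=+1
B: triangle coeff Δ(1,1,2) = 1/30; Σ_t [0,0]: t=0:+1/2 = 1/2; (3j)²=1/10 [(1 1 2; 0 1 -1)], sign=-1
I_A²/I_B² = (1/30)/(1/10) = 1/3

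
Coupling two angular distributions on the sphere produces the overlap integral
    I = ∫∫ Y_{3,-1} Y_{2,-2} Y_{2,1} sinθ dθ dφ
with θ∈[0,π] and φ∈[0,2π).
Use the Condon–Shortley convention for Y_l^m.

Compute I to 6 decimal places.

-1 − 2 + 1 = -2 ≠ 0: azimuthal integral kills it; I = 0

0.000000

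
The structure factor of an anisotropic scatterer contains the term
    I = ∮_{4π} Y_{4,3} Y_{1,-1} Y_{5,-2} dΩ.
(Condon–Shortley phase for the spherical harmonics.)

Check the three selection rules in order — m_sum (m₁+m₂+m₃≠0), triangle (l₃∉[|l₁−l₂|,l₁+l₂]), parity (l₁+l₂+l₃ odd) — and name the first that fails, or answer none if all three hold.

Σmᵢ = 0  ✓
l₃∈[|l₁−l₂|,l₁+l₂]=[3,5], have l₃=5  ✓
Σlᵢ = 10 ⇒ even  ✓

none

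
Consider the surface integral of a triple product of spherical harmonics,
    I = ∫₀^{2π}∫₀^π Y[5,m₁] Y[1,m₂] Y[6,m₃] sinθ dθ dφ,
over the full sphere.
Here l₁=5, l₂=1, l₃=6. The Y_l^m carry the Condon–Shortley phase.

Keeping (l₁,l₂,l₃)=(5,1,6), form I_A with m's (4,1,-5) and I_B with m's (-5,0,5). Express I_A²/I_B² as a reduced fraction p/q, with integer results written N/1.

Shared (l₁,l₂,l₃)=(5,1,6): N and (l;000)² cancel in I_A²/I_B².
A: Δ = 0!·10!·2!/13! = 1/858; Racah Σ t=0..0: t=0:+1/725760 = 1/725760; ⇒ 3j(5 1 6; 4 1 -5)² = 5/78, sgn -1
B: Δ = 0!·10!·2!/13! = 1/858; Racah Σ t=0..0: t=0:+1/3628800 = 1/3628800; ⇒ 3j(5 1 6; -5 0 5)² = 1/78, sgn -1
I_A²/I_B² = (5/78)/(1/78) = 5/1

5/1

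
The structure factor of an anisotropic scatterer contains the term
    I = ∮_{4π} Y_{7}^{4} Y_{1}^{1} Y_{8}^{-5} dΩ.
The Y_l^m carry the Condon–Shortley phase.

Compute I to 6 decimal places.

Rules hold: Σm=0, L=16 even, 6≤8≤8.
N = 15·3·17 = 765
Δ = 0!·14!·2!/17! = 1/2040
Racah Σ t=0..0: t=0:+1/25401600 = 1/25401600
⇒ 3j(7 1 8; 0 0 0)² = 8/255, sgn +1
Racah Σ t=0..0: t=0:+1/479001600 = 1/479001600
⇒ 3j(7 1 8; 4 1 -5)² = 13/340, sgn -1
4πI² = N·(3j₀)²·(3jₘ)² = 78/85
I = -1·√(0.917647/4π) = -0.27022959

-0.270230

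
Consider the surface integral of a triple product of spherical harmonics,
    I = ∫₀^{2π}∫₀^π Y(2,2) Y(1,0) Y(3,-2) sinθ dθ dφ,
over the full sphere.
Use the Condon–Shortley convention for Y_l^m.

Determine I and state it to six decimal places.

0.184674

m-sum 0 ✓  L=6 even ✓  1≤3≤3 ✓
Π(2lᵢ+1) = 5×3×7 = 105
triangle coeff Δ(2,1,3) = 1/105
Σ_t [0,0]: t=0:+1/4 = 1/4
(3j)²=3/35 [(2 1 3; 0 0 0)], sign=-1
Σ_t [0,0]: t=0:+1/24 = 1/24
(3j)²=1/21 [(2 1 3; 2 0 -2)], sign=-1
⇒ 4πI² = 3/7
I = (+1)√(3/7/(4π)) = 0.18467439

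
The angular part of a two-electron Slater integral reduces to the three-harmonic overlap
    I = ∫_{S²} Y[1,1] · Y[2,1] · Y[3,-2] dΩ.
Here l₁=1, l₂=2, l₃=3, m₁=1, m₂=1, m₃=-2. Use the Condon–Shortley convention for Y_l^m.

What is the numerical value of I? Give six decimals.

0.261169

m-sum 0 ✓  L=6 even ✓  1≤3≤3 ✓
Π(2lᵢ+1) = 3×5×7 = 105
triangle coeff Δ(1,2,3) = 1/105
Σ_t [0,0]: t=0:+1/4 = 1/4
(3j)²=3/35 [(1 2 3; 0 0 0)], sign=-1
Σ_t [0,0]: t=0:+1/12 = 1/12
(3j)²=2/21 [(1 2 3; 1 1 -2)], sign=-1
⇒ 4πI² = 6/7
I = (+1)√(6/7/(4π)) = 0.26116903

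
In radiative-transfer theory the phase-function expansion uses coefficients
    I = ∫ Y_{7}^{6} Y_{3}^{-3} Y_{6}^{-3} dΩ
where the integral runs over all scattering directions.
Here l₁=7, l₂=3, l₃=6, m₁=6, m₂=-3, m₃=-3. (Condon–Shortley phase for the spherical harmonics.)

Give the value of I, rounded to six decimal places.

Rules hold: Σm=0, L=16 even, 4≤6≤10.
N = 15·7·13 = 1365
Δ = 4!·10!·2!/17! = 1/2042040
Racah Σ t=1..3: t=1:−1/207360 t=2:+1/57600 t=3:−1/207360 = 1/129600
⇒ 3j(7 3 6; 0 0 0)² = 168/12155, sgn +1
Racah Σ t=0..0: t=0:+1/17418240 = 1/17418240
⇒ 3j(7 3 6; 6 -3 -3)² = 15/952, sgn -1
4πI² = N·(3j₀)²·(3jₘ)² = 945/3179
I = -1·√(0.297263/4π) = -0.15380332

-0.153803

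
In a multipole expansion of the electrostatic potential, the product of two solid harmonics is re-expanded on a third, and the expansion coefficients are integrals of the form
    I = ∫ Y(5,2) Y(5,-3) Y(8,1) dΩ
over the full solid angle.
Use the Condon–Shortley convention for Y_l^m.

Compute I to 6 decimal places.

0.157845

Checks pass: Σm=0; 18 even; l₃=8∈[0,10].
(2·5+1)(2·5+1)(2·8+1) = 2057
Δ: 2! 8! 8! / 19! → 1/37413090
sum: t=0:+1/1036800 t=1:−1/331776 t=2:+1/1036800 = -1/921600
3j²(5 5 8; 0 0 0) = Δ·Π!·Σ² = 490/46189  (sign -1)
sum: t=0:+1/2073600 t=1:−1/7257600 t=2:+1/406425600 = 47/135475200
3j²(5 5 8; 2 -3 1) = Δ·Π!·Σ² = 6627/461890  (sign -1)
combine: 4πI² = 2057·490/46189·6627/461890 = 324723/1037153
take √, sign +1: I = 0.15784476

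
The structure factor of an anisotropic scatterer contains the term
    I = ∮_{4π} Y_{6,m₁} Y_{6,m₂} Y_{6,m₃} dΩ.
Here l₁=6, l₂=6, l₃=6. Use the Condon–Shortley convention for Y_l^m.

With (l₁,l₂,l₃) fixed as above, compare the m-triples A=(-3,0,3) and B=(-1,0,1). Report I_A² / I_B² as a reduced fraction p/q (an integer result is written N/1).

Shared (l₁,l₂,l₃)=(6,6,6): N and (l;000)² cancel in I_A²/I_B².
A: Δ = 6!·6!·6!/19! = 1/325909584; Racah Σ t=3..6: t=3:−1/933120 t=4:+1/276480 t=5:−1/691200 t=6:+1/18662400 = 43/37324800; ⇒ 3j(6 6 6; -3 0 3)² = 1849/184756, sgn -1
B: Δ = 6!·6!·6!/19! = 1/325909584; Racah Σ t=1..6: t=1:−1/10368000 t=2:+1/276480 t=3:−1/62208 t=4:+1/82944 t=5:−1/691200 t=6:+1/62208000 = -1/518400; ⇒ 3j(6 6 6; -1 0 1)² = 100/46189, sgn +1
I_A²/I_B² = (1849/184756)/(100/46189) = 1849/400

1849/400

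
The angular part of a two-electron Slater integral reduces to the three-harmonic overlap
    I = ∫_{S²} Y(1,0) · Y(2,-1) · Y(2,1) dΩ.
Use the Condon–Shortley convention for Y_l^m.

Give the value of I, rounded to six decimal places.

0.000000

L=5 odd ⇒ parity kills the (l;000) factor ⇒ I = 0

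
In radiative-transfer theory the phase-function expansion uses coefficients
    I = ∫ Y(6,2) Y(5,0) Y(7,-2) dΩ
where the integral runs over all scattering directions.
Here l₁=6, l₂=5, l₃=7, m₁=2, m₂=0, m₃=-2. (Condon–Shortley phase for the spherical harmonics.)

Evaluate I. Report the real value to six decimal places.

-0.005692

Rules hold: Σm=0, L=18 even, 1≤7≤11.
N = 13·11·15 = 2145
Δ = 4!·8!·6!/19! = 1/174594420
Racah Σ t=0..4: t=0:+1/4147200 t=1:−1/207360 t=2:+1/82944 t=3:−1/207360 t=4:+1/4147200 = 1/345600
⇒ 3j(6 5 7; 0 0 0)² = 420/46189, sgn -1
Racah Σ t=0..4: t=0:+1/1658880 t=1:−1/207360 t=2:+1/207360 t=3:−1/1451520 t=4:+1/116121600 = -1/12902400
⇒ 3j(6 5 7; 2 0 -2)² = 27/1293292, sgn +1
4πI² = N·(3j₀)²·(3jₘ)² = 6075/14919047
I = -1·√(0.000407198/4π) = -0.00569243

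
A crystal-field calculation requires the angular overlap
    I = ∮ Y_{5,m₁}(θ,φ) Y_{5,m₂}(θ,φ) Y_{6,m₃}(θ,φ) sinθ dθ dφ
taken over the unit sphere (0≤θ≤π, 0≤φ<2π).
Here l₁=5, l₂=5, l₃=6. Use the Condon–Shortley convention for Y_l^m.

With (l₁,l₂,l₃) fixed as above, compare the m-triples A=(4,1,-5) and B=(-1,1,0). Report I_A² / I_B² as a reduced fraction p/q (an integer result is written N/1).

297/16

Shared (l₁,l₂,l₃)=(5,5,6): N and (l;000)² cancel in I_A²/I_B².
A: Δ = 4!·6!·6!/17! = 1/28588560; Racah Σ t=0..1: t=0:+1/2073600 t=1:−1/518400 = -1/691200; ⇒ 3j(5 5 6; 4 1 -5)² = 81/4420, sgn +1
B: Δ = 4!·6!·6!/17! = 1/28588560; Racah Σ t=0..4: t=0:+1/12441600 t=1:−1/86400 t=2:+1/9216 t=3:−1/7776 t=4:+1/55296 = -7/518400; ⇒ 3j(5 5 6; -1 1 0)² = 12/12155, sgn -1
I_A²/I_B² = (81/4420)/(12/12155) = 297/16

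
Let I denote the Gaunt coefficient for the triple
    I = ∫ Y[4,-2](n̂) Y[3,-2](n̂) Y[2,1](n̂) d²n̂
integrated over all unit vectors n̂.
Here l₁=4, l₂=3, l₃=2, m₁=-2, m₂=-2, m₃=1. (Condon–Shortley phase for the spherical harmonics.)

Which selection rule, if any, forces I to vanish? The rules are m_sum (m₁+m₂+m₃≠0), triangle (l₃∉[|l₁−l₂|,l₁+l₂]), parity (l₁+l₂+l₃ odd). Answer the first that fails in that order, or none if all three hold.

m_sum

azimuthal sum: -2 − 2 + 1 = -3  ✗
1 ≤ 2 ≤ 7 (triangle on l)
L = 4 + 3 + 2 = 9 (odd)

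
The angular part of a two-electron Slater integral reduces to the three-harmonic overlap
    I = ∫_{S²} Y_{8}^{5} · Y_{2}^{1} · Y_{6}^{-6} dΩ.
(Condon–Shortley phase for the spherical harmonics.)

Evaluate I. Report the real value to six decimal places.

-0.030597

m-sum 0 ✓  L=16 even ✓  6≤6≤10 ✓
Π(2lᵢ+1) = 17×5×13 = 1105
triangle coeff Δ(8,2,6) = 1/30940
Σ_t [2,2]: t=2:+1/2073600 = 1/2073600
(3j)²=28/1105 [(8 2 6; 0 0 0)], sign=+1
Σ_t [3,3]: t=3:−1/2874009600 = -1/2874009600
(3j)²=1/2380 [(8 2 6; 5 1 -6)], sign=-1
⇒ 4πI² = 1/85
I = (-1)√(1/85/(4π)) = -0.03059748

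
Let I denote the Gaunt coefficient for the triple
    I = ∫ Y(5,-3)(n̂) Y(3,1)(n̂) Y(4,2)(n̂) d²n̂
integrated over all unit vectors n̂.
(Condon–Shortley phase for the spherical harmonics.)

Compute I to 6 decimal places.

-0.144236

m-sum 0 ✓  L=12 even ✓  2≤4≤8 ✓
Π(2lᵢ+1) = 11×7×9 = 693
triangle coeff Δ(5,3,4) = 1/180180
Σ_t [1,3]: t=1:−1/576 t=2:+1/144 t=3:−1/576 = 1/288
(3j)²=20/1001 [(5 3 4; 0 0 0)], sign=+1
Σ_t [2,4]: t=2:+1/5760 t=3:−1/720 t=4:+1/2304 = -1/1280
(3j)²=27/1430 [(5 3 4; -3 1 2)], sign=-1
⇒ 4πI² = 486/1859
I = (-1)√(486/1859/(4π)) = -0.14423595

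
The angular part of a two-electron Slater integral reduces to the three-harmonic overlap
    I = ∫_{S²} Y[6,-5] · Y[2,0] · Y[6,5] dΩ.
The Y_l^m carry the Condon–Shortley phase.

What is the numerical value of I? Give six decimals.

0.126157

m-sum 0 ✓  L=14 even ✓  4≤6≤8 ✓
Π(2lᵢ+1) = 13×5×13 = 845
triangle coeff Δ(6,2,6) = 1/90090
Σ_t [0,2]: t=0:+1/69120 t=1:−1/14400 t=2:+1/69120 = -7/172800
(3j)²=14/715 [(6 2 6; 0 0 0)], sign=-1
Σ_t [1,2]: t=1:−1/3628800 t=2:+1/1451520 = 1/2419200
(3j)²=11/910 [(6 2 6; -5 0 5)], sign=-1
⇒ 4πI² = 1/5
I = (+1)√(1/5/(4π)) = 0.12615663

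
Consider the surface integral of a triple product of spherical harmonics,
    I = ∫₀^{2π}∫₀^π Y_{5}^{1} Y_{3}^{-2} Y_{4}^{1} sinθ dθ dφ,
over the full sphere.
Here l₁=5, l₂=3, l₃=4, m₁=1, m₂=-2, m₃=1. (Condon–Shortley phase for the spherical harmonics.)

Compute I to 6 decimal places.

0.138239

Rules hold: Σm=0, L=12 even, 2≤4≤8.
N = 11·7·9 = 693
Δ = 4!·6!·2!/13! = 1/180180
Racah Σ t=1..3: t=1:−1/576 t=2:+1/144 t=3:−1/576 = 1/288
⇒ 3j(5 3 4; 0 0 0)² = 20/1001, sgn +1
Racah Σ t=0..1: t=0:+1/1152 t=1:−1/432 = -5/3456
⇒ 3j(5 3 4; 1 -2 1)² = 625/36036, sgn +1
4πI² = N·(3j₀)²·(3jₘ)² = 3125/13013
I = +1·√(0.240144/4π) = 0.13823925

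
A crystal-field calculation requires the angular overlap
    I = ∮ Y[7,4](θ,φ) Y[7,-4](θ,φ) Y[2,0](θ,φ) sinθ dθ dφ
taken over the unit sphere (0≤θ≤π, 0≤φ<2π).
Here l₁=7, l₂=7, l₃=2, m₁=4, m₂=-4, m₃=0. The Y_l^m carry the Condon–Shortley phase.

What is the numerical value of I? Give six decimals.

0.022834

Rules hold: Σm=0, L=16 even, 0≤2≤14.
N = 15·15·5 = 1125
Δ = 12!·2!·2!/17! = 1/185640
Racah Σ t=5..7: t=5:−1/2419200 t=6:+1/518400 t=7:−1/2419200 = 1/907200
⇒ 3j(7 7 2; 0 0 0)² = 56/3315, sgn +1
Racah Σ t=1..3: t=1:−1/159667200 t=2:+1/7257600 t=3:−1/8709120 = 1/59875200
⇒ 3j(7 7 2; 4 -4 0)² = 8/23205, sgn +1
4πI² = N·(3j₀)²·(3jₘ)² = 320/48841
I = +1·√(0.00655187/4π) = 0.02283378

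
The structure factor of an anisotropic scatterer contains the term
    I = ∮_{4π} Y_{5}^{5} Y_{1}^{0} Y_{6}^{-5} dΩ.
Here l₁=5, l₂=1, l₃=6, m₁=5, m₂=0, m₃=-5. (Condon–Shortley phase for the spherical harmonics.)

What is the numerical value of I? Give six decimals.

-0.135514

Checks pass: Σm=0; 12 even; l₃=6∈[4,6].
(2·5+1)(2·1+1)(2·6+1) = 429
Δ: 0! 10! 2! / 13! → 1/858
sum: t=0:+1/14400 = 1/14400
3j²(5 1 6; 0 0 0) = Δ·Π!·Σ² = 6/143  (sign +1)
sum: t=0:+1/3628800 = 1/3628800
3j²(5 1 6; 5 0 -5) = Δ·Π!·Σ² = 1/78  (sign -1)
combine: 4πI² = 429·6/143·1/78 = 3/13
take √, sign -1: I = -0.13551395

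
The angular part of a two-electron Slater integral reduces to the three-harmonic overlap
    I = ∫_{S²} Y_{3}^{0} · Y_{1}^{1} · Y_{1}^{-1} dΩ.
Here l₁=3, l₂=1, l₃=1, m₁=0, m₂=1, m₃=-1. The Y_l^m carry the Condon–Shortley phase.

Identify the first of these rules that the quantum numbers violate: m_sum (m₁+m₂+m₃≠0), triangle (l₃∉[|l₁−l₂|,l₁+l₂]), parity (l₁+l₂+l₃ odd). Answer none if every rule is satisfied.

m₁+m₂+m₃ = 0 + 1 − 1 = 0  ✓
triangle: |3−1|=2 ≤ l₃=1 ≤ 3+1=4  ✗
parity: l₁+l₂+l₃ = 5 is odd

triangle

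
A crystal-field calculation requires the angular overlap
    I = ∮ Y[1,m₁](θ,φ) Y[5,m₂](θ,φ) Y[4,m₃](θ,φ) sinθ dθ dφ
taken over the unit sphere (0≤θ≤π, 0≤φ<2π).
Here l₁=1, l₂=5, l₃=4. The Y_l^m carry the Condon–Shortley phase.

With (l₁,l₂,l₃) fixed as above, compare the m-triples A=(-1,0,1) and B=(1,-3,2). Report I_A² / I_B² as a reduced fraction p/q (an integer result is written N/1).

5/14

Shared (l₁,l₂,l₃)=(1,5,4): N and (l;000)² cancel in I_A²/I_B².
A: Δ = 2!·0!·8!/11! = 1/495; Racah Σ t=2..2: t=2:+1/1440 = 1/1440; ⇒ 3j(1 5 4; -1 0 1)² = 2/99, sgn -1
B: Δ = 2!·0!·8!/11! = 1/495; Racah Σ t=0..0: t=0:+1/2880 = 1/2880; ⇒ 3j(1 5 4; 1 -3 2)² = 28/495, sgn +1
I_A²/I_B² = (2/99)/(28/495) = 5/14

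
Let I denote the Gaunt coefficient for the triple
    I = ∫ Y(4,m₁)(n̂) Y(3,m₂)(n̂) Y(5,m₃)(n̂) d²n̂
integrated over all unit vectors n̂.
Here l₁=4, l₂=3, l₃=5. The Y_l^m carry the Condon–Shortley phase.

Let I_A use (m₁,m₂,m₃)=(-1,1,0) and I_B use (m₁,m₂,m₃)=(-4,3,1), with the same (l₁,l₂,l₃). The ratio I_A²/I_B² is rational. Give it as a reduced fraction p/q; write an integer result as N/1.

Shared (l₁,l₂,l₃)=(4,3,5): N and (l;000)² cancel in I_A²/I_B².
A: Δ = 2!·6!·4!/13! = 1/180180; Racah Σ t=0..2: t=0:+1/5760 t=1:−1/288 t=2:+1/288 = 1/5760; ⇒ 3j(4 3 5; -1 1 0)² = 1/12012, sgn -1
B: Δ = 2!·6!·4!/13! = 1/180180; Racah Σ t=2..2: t=2:+1/34560 = 1/34560; ⇒ 3j(4 3 5; -4 3 1)² = 1/429, sgn +1
I_A²/I_B² = (1/12012)/(1/429) = 1/28

1/28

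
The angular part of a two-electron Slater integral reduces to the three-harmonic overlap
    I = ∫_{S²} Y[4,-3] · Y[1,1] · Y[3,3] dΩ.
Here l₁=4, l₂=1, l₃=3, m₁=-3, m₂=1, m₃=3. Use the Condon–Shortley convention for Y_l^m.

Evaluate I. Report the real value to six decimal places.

m-sum = -3 + 1 + 3 = 1 ≠ 0 ⇒ I = 0

0.000000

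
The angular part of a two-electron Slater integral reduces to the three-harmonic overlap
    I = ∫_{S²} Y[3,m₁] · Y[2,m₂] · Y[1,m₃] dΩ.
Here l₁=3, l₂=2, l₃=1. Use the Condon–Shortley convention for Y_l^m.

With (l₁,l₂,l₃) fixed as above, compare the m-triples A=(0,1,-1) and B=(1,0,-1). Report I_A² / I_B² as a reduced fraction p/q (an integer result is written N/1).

Same 3,2,1: normalisation and zero-m 3j drop out of the ratio.
A: Δ: 4! 2! 0! / 7! → 1/105; sum: t=3:−1/12 = -1/12; 3j²(3 2 1; 0 1 -1) = Δ·Π!·Σ² = 1/35  (sign -1)
B: Δ: 4! 2! 0! / 7! → 1/105; sum: t=2:+1/8 = 1/8; 3j²(3 2 1; 1 0 -1) = Δ·Π!·Σ² = 2/35  (sign +1)
I_A²/I_B² = (1/35)/(2/35) = 1/2

1/2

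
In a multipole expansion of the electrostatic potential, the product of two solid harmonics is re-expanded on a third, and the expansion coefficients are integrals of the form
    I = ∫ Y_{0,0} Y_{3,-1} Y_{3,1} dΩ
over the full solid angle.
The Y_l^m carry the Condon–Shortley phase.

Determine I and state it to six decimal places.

Rules hold: Σm=0, L=6 even, 3≤3≤3.
N = 1·7·7 = 49
Δ = 0!·0!·6!/7! = 1/7
Racah Σ t=0..0: t=0:+1/36 = 1/36
⇒ 3j(0 3 3; 0 0 0)² = 1/7, sgn -1
Racah Σ t=0..0: t=0:+1/48 = 1/48
⇒ 3j(0 3 3; 0 -1 1)² = 1/7, sgn +1
4πI² = N·(3j₀)²·(3jₘ)² = 1/1
I = -1·√(1/4π) = -0.28209479

-0.282095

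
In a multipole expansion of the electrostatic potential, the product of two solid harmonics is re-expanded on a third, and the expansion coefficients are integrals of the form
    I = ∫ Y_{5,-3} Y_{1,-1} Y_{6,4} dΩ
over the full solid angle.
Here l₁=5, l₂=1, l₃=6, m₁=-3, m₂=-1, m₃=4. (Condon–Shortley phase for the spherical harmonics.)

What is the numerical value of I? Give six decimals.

0.274090

Checks pass: Σm=0; 12 even; l₃=6∈[4,6].
(2·5+1)(2·1+1)(2·6+1) = 429
Δ: 0! 10! 2! / 13! → 1/858
sum: t=0:+1/14400 = 1/14400
3j²(5 1 6; 0 0 0) = Δ·Π!·Σ² = 6/143  (sign +1)
sum: t=0:+1/161280 = 1/161280
3j²(5 1 6; -3 -1 4) = Δ·Π!·Σ² = 15/286  (sign +1)
combine: 4πI² = 429·6/143·15/286 = 135/143
take √, sign +1: I = 0.27409047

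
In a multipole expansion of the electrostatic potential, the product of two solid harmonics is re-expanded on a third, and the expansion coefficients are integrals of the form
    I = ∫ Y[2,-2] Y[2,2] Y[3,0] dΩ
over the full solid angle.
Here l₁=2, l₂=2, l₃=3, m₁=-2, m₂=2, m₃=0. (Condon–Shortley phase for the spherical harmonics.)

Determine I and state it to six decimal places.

0.000000

L=7 odd ⇒ parity kills the (l;000) factor ⇒ I = 0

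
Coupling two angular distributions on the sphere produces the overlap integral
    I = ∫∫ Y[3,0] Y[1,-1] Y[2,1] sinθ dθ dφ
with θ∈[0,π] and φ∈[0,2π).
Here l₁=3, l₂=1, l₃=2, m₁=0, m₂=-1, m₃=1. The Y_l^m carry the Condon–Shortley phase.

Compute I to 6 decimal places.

Rules hold: Σm=0, L=6 even, 2≤2≤4.
N = 7·3·5 = 105
Δ = 2!·4!·0!/7! = 1/105
Racah Σ t=1..1: t=1:−1/4 = -1/4
⇒ 3j(3 1 2; 0 0 0)² = 3/35, sgn -1
Racah Σ t=0..0: t=0:+1/12 = 1/12
⇒ 3j(3 1 2; 0 -1 1)² = 1/35, sgn -1
4πI² = N·(3j₀)²·(3jₘ)² = 9/35
I = +1·√(0.257143/4π) = 0.14304817

0.143048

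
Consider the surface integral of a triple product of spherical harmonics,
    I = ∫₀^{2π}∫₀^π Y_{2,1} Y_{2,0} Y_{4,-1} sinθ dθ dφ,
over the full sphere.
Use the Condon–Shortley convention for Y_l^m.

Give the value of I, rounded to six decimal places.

Rules hold: Σm=0, L=8 even, 0≤4≤4.
N = 5·5·9 = 225
Δ = 0!·4!·4!/9! = 1/630
Racah Σ t=0..0: t=0:+1/16 = 1/16
⇒ 3j(2 2 4; 0 0 0)² = 2/35, sgn +1
Racah Σ t=0..0: t=0:+1/24 = 1/24
⇒ 3j(2 2 4; 1 0 -1)² = 1/21, sgn -1
4πI² = N·(3j₀)²·(3jₘ)² = 30/49
I = -1·√(0.612245/4π) = -0.22072812

-0.220728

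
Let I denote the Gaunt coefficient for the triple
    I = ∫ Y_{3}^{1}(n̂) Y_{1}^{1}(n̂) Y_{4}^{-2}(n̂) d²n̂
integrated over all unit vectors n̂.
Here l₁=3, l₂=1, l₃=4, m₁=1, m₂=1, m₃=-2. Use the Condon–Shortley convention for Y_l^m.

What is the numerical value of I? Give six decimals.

Checks pass: Σm=0; 8 even; l₃=4∈[2,4].
(2·3+1)(2·1+1)(2·4+1) = 189
Δ: 0! 6! 2! / 9! → 1/252
sum: t=0:+1/36 = 1/36
3j²(3 1 4; 0 0 0) = Δ·Π!·Σ² = 4/63  (sign +1)
sum: t=0:+1/96 = 1/96
3j²(3 1 4; 1 1 -2) = Δ·Π!·Σ² = 5/84  (sign +1)
combine: 4πI² = 189·4/63·5/84 = 5/7
take √, sign +1: I = 0.23841361

0.238414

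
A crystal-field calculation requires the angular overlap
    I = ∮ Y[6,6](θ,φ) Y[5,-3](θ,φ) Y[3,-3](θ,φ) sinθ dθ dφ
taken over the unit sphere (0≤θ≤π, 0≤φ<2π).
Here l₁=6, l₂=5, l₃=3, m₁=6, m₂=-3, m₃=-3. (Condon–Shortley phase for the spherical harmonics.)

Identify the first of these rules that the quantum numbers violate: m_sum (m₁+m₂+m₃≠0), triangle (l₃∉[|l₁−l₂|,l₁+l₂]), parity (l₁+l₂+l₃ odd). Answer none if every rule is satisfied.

none

azimuthal sum: 6 − 3 − 3 = 0  ✓
1 ≤ 3 ≤ 11 (triangle on l)  ✓
L = 6 + 5 + 3 = 14 (even)  ✓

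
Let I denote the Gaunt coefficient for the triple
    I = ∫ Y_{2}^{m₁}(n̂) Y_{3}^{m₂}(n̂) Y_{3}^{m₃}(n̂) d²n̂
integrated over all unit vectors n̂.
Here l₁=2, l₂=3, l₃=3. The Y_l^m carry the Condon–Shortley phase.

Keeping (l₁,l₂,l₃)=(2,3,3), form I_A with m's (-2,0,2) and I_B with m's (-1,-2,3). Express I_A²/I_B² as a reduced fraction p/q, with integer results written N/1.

Shared (l₁,l₂,l₃)=(2,3,3): N and (l;000)² cancel in I_A²/I_B².
A: Δ = 2!·2!·4!/9! = 1/3780; Racah Σ t=2..2: t=2:+1/24 = 1/24; ⇒ 3j(2 3 3; -2 0 2)² = 1/21, sgn -1
B: Δ = 2!·2!·4!/9! = 1/3780; Racah Σ t=1..1: t=1:−1/48 = -1/48; ⇒ 3j(2 3 3; -1 -2 3)² = 5/84, sgn -1
I_A²/I_B² = (1/21)/(5/84) = 4/5

4/5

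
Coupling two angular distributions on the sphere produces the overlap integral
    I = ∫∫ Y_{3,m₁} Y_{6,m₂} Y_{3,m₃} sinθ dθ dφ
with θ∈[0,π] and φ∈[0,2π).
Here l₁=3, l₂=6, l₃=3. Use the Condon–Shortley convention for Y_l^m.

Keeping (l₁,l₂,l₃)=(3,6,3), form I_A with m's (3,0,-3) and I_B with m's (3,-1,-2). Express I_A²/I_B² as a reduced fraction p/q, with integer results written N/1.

Shared (l₁,l₂,l₃)=(3,6,3): N and (l;000)² cancel in I_A²/I_B².
A: Δ = 6!·0!·6!/13! = 1/12012; Racah Σ t=0..0: t=0:+1/518400 = 1/518400; ⇒ 3j(3 6 3; 3 0 -3)² = 1/12012, sgn +1
B: Δ = 6!·0!·6!/13! = 1/12012; Racah Σ t=0..0: t=0:+1/86400 = 1/86400; ⇒ 3j(3 6 3; 3 -1 -2)² = 1/1716, sgn -1
I_A²/I_B² = (1/12012)/(1/1716) = 1/7

1/7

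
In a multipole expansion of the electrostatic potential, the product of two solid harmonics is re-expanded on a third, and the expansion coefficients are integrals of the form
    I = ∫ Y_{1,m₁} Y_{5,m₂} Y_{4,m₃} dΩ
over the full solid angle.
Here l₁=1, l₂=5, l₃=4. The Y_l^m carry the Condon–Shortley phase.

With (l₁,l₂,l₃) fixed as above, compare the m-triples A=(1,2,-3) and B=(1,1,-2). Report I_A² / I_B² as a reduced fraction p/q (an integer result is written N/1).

1/2

l's match ⇒ only the (l;m) 3-j factors differ between A and B.
A: triangle coeff Δ(1,5,4) = 1/495; Σ_t [0,0]: t=0:+1/10080 = 1/10080; (3j)²=1/165 [(1 5 4; 1 2 -3)], sign=-1
B: triangle coeff Δ(1,5,4) = 1/495; Σ_t [0,0]: t=0:+1/2880 = 1/2880; (3j)²=2/165 [(1 5 4; 1 1 -2)], sign=+1
I_A²/I_B² = (1/165)/(2/165) = 1/2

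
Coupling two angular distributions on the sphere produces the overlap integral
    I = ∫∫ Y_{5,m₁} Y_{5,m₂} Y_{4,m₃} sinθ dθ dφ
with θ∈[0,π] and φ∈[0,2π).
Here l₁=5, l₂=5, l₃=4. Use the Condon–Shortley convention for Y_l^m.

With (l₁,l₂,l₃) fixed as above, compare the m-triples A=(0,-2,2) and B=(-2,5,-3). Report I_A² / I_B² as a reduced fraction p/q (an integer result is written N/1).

Shared (l₁,l₂,l₃)=(5,5,4): N and (l;000)² cancel in I_A²/I_B².
A: Δ = 6!·4!·4!/15! = 1/3153150; Racah Σ t=1..3: t=1:−1/11520 t=2:+1/1728 t=3:−1/3456 = 7/34560; ⇒ 3j(5 5 4; 0 -2 2)² = 7/858, sgn +1
B: Δ = 6!·4!·4!/15! = 1/3153150; Racah Σ t=6..6: t=6:+1/103680 = 1/103680; ⇒ 3j(5 5 4; -2 5 -3)² = 7/429, sgn -1
I_A²/I_B² = (7/858)/(7/429) = 1/2

1/2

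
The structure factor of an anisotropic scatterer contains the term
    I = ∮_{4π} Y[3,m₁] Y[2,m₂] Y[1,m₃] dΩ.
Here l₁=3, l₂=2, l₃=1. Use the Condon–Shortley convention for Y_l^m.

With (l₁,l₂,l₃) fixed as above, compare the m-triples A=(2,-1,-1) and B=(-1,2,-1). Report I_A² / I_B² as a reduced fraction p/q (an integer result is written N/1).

Shared (l₁,l₂,l₃)=(3,2,1): N and (l;000)² cancel in I_A²/I_B².
A: Δ = 4!·2!·0!/7! = 1/105; Racah Σ t=1..1: t=1:−1/12 = -1/12; ⇒ 3j(3 2 1; 2 -1 -1)² = 2/21, sgn -1
B: Δ = 4!·2!·0!/7! = 1/105; Racah Σ t=4..4: t=4:+1/48 = 1/48; ⇒ 3j(3 2 1; -1 2 -1)² = 1/105, sgn +1
I_A²/I_B² = (2/21)/(1/105) = 10/1

10/1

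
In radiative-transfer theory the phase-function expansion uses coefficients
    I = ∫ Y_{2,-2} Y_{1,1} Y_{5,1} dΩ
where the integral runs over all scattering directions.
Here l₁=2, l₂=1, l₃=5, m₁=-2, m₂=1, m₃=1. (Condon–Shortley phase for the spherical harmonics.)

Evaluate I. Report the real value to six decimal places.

l₃=5 ∉ [1,3] — triangle fails ⇒ I = 0

0.000000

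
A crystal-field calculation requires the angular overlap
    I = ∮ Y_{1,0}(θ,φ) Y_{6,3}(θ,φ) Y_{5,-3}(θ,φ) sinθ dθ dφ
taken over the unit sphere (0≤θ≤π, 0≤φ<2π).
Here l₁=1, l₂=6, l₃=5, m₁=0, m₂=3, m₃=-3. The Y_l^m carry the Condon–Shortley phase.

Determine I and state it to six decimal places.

Checks pass: Σm=0; 12 even; l₃=5∈[5,7].
(2·1+1)(2·6+1)(2·5+1) = 429
Δ: 2! 0! 10! / 13! → 1/858
sum: t=1:−1/14400 = -1/14400
3j²(1 6 5; 0 0 0) = Δ·Π!·Σ² = 6/143  (sign +1)
sum: t=1:−1/80640 = -1/80640
3j²(1 6 5; 0 3 -3) = Δ·Π!·Σ² = 9/286  (sign -1)
combine: 4πI² = 429·6/143·9/286 = 81/143
take √, sign -1: I = -0.21230956

-0.212310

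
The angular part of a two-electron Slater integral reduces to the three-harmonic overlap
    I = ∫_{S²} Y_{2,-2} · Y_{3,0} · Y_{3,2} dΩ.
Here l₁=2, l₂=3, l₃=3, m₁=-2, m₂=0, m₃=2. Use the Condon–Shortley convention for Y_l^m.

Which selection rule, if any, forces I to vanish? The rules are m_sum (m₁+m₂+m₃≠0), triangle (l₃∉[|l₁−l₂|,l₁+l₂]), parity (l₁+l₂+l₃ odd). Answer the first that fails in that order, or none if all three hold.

Σmᵢ = 0  ✓
l₃∈[|l₁−l₂|,l₁+l₂]=[1,5], have l₃=3  ✓
Σlᵢ = 8 ⇒ even  ✓

none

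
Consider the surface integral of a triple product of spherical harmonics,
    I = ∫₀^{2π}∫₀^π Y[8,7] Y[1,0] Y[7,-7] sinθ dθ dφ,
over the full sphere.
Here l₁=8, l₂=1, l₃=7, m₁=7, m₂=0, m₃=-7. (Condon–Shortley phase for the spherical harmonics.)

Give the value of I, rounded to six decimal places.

-0.118504

m-sum 0 ✓  L=16 even ✓  7≤7≤9 ✓
Π(2lᵢ+1) = 17×3×15 = 765
triangle coeff Δ(8,1,7) = 1/2040
Σ_t [1,1]: t=1:−1/25401600 = -1/25401600
(3j)²=8/255 [(8 1 7; 0 0 0)], sign=+1
Σ_t [1,1]: t=1:−1/87178291200 = -1/87178291200
(3j)²=1/136 [(8 1 7; 7 0 -7)], sign=-1
⇒ 4πI² = 3/17
I = (-1)√(3/17/(4π)) = -0.11850352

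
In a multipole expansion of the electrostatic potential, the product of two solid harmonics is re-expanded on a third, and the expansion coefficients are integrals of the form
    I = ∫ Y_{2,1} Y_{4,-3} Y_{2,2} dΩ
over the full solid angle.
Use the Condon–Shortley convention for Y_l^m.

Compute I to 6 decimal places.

Checks pass: Σm=0; 8 even; l₃=2∈[2,6].
(2·2+1)(2·4+1)(2·2+1) = 225
Δ: 4! 0! 4! / 9! → 1/630
sum: t=2:+1/16 = 1/16
3j²(2 4 2; 0 0 0) = Δ·Π!·Σ² = 2/35  (sign +1)
sum: t=1:−1/144 = -1/144
3j²(2 4 2; 1 -3 2) = Δ·Π!·Σ² = 1/18  (sign -1)
combine: 4πI² = 225·2/35·1/18 = 5/7
take √, sign -1: I = -0.23841361

-0.238414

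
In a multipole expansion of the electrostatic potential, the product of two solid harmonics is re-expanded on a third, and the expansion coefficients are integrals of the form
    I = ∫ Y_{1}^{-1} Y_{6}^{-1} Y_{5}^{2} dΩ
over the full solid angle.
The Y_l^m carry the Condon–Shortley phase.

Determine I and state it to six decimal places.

-0.129207

Rules hold: Σm=0, L=12 even, 5≤5≤7.
N = 3·13·11 = 429
Δ = 2!·0!·10!/13! = 1/858
Racah Σ t=1..1: t=1:−1/14400 = -1/14400
⇒ 3j(1 6 5; 0 0 0)² = 6/143, sgn +1
Racah Σ t=2..2: t=2:+1/60480 = 1/60480
⇒ 3j(1 6 5; -1 -1 2)² = 5/429, sgn -1
4πI² = N·(3j₀)²·(3jₘ)² = 30/143
I = -1·√(0.20979/4π) = -0.12920749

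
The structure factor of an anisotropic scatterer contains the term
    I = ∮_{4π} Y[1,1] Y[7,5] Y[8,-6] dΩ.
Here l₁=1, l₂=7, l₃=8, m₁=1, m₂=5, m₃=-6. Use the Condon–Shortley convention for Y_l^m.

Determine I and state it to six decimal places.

0.291881

Rules hold: Σm=0, L=16 even, 6≤8≤8.
N = 3·15·17 = 765
Δ = 0!·2!·14!/17! = 1/2040
Racah Σ t=0..0: t=0:+1/25401600 = 1/25401600
⇒ 3j(1 7 8; 0 0 0)² = 8/255, sgn +1
Racah Σ t=0..0: t=0:+1/1916006400 = 1/1916006400
⇒ 3j(1 7 8; 1 5 -6)² = 91/2040, sgn +1
4πI² = N·(3j₀)²·(3jₘ)² = 91/85
I = +1·√(1.07059/4π) = 0.29188132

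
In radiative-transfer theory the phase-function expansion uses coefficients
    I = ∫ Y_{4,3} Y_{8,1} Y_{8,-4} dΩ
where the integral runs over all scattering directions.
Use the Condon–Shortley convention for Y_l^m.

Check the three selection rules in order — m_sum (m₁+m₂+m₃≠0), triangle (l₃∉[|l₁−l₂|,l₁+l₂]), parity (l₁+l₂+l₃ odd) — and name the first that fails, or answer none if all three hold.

m₁+m₂+m₃ = 3 + 1 − 4 = 0  ✓
triangle: |4−8|=4 ≤ l₃=8 ≤ 4+8=12  ✓
parity: l₁+l₂+l₃ = 20 is even  ✓

none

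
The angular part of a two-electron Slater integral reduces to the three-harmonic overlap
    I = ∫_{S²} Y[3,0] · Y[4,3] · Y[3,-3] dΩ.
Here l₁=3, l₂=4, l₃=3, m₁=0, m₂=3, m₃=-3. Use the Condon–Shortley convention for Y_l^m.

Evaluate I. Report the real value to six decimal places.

Rules hold: Σm=0, L=10 even, 1≤3≤7.
N = 7·9·7 = 441
Δ = 4!·2!·4!/11! = 1/34650
Racah Σ t=1..3: t=1:−1/72 t=2:+1/16 t=3:−1/72 = 5/144
⇒ 3j(3 4 3; 0 0 0)² = 2/77, sgn -1
Racah Σ t=3..3: t=3:−1/288 = -1/288
⇒ 3j(3 4 3; 0 3 -3)² = 1/22, sgn -1
4πI² = N·(3j₀)²·(3jₘ)² = 63/121
I = +1·√(0.520661/4π) = 0.20355073

0.203551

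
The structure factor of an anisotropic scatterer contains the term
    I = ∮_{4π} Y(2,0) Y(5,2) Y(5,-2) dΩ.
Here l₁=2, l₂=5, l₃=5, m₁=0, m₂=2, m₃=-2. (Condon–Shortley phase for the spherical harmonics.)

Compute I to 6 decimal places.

m-sum 0 ✓  L=12 even ✓  3≤5≤7 ✓
Π(2lᵢ+1) = 5×11×11 = 605
triangle coeff Δ(2,5,5) = 1/38610
Σ_t [0,2]: t=0:+1/2880 t=1:−1/576 t=2:+1/2880 = -1/960
(3j)²=10/429 [(2 5 5; 0 0 0)], sign=+1
Σ_t [0,2]: t=0:+1/20160 t=1:−1/1440 t=2:+1/2880 = -1/3360
(3j)²=6/715 [(2 5 5; 0 2 -2)], sign=+1
⇒ 4πI² = 20/169
I = (+1)√(20/169/(4π)) = 0.09704356

0.097044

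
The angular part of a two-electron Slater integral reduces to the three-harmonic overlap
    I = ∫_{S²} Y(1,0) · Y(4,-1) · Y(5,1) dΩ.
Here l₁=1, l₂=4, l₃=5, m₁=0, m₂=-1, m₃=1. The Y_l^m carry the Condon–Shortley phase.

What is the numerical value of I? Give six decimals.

-0.240571

Rules hold: Σm=0, L=10 even, 3≤5≤5.
N = 3·9·11 = 297
Δ = 0!·2!·8!/11! = 1/495
Racah Σ t=0..0: t=0:+1/576 = 1/576
⇒ 3j(1 4 5; 0 0 0)² = 5/99, sgn -1
Racah Σ t=0..0: t=0:+1/720 = 1/720
⇒ 3j(1 4 5; 0 -1 1)² = 8/165, sgn +1
4πI² = N·(3j₀)²·(3jₘ)² = 8/11
I = -1·√(0.727273/4π) = -0.24057125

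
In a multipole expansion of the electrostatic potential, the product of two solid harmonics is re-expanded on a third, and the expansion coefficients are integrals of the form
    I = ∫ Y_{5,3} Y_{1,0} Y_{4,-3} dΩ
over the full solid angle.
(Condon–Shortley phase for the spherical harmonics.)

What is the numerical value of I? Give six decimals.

-0.196426

Checks pass: Σm=0; 10 even; l₃=4∈[4,6].
(2·5+1)(2·1+1)(2·4+1) = 297
Δ: 2! 8! 0! / 11! → 1/495
sum: t=1:−1/576 = -1/576
3j²(5 1 4; 0 0 0) = Δ·Π!·Σ² = 5/99  (sign -1)
sum: t=1:−1/5040 = -1/5040
3j²(5 1 4; 3 0 -3) = Δ·Π!·Σ² = 16/495  (sign +1)
combine: 4πI² = 297·5/99·16/495 = 16/33
take √, sign -1: I = -0.19642560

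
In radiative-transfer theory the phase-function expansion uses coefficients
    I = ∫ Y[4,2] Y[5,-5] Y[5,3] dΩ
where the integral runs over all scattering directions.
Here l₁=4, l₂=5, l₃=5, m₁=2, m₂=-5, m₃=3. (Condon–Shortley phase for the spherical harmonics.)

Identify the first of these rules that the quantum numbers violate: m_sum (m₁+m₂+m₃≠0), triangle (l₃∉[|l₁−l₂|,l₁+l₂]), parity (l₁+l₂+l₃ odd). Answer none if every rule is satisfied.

azimuthal sum: 2 − 5 + 3 = 0  ✓
1 ≤ 5 ≤ 9 (triangle on l)  ✓
L = 4 + 5 + 5 = 14 (even)  ✓

none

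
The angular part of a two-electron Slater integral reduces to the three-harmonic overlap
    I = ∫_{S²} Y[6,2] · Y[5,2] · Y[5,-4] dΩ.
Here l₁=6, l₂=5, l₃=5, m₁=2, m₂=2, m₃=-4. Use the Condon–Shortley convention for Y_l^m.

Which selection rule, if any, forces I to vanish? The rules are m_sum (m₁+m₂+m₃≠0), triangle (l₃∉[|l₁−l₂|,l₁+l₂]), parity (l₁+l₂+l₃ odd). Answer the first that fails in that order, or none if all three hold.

m₁+m₂+m₃ = 2 + 2 − 4 = 0  ✓
triangle: |6−5|=1 ≤ l₃=5 ≤ 6+5=11  ✓
parity: l₁+l₂+l₃ = 16 is even  ✓

none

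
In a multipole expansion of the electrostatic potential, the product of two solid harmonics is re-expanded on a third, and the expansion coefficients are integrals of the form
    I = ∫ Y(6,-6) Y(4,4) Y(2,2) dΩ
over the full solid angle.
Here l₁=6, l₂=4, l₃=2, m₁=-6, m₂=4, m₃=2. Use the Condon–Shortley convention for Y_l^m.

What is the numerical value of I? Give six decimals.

0.353849

Checks pass: Σm=0; 12 even; l₃=2∈[2,10].
(2·6+1)(2·4+1)(2·2+1) = 585
Δ: 8! 4! 0! / 13! → 1/6435
sum: t=4:+1/2304 = 1/2304
3j²(6 4 2; 0 0 0) = Δ·Π!·Σ² = 5/143  (sign +1)
sum: t=8:+1/967680 = 1/967680
3j²(6 4 2; -6 4 2) = Δ·Π!·Σ² = 1/13  (sign +1)
combine: 4πI² = 585·5/143·1/13 = 225/143
take √, sign +1: I = 0.35384927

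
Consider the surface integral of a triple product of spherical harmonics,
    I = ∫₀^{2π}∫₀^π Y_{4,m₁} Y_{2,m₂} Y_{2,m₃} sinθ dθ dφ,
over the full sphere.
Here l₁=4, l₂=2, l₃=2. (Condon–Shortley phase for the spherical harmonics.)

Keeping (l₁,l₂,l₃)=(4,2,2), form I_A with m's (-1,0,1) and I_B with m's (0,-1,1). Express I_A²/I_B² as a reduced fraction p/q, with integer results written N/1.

15/8

l's match ⇒ only the (l;m) 3-j factors differ between A and B.
A: triangle coeff Δ(4,2,2) = 1/630; Σ_t [2,2]: t=2:+1/24 = 1/24; (3j)²=1/21 [(4 2 2; -1 0 1)], sign=-1
B: triangle coeff Δ(4,2,2) = 1/630; Σ_t [1,1]: t=1:−1/36 = -1/36; (3j)²=8/315 [(4 2 2; 0 -1 1)], sign=+1
I_A²/I_B² = (1/21)/(8/315) = 15/8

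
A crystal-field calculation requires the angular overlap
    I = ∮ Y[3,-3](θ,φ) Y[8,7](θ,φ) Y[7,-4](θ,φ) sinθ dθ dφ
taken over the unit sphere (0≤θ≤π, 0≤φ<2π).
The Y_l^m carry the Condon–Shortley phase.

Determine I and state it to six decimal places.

Checks pass: Σm=0; 18 even; l₃=7∈[5,11].
(2·3+1)(2·8+1)(2·7+1) = 1785
Δ: 4! 2! 12! / 19! → 1/5290740
sum: t=1:−1/7257600 t=2:+1/2073600 t=3:−1/7257600 = 1/4838400
3j²(3 8 7; 0 0 0) = Δ·Π!·Σ² = 252/20995  (sign -1)
sum: t=4:+1/1916006400 = 1/1916006400
3j²(3 8 7; -3 7 -4) = Δ·Π!·Σ² = 15/1292  (sign -1)
combine: 4πI² = 1785·252/20995·15/1292 = 19845/79781
take √, sign +1: I = 0.14069248

0.140692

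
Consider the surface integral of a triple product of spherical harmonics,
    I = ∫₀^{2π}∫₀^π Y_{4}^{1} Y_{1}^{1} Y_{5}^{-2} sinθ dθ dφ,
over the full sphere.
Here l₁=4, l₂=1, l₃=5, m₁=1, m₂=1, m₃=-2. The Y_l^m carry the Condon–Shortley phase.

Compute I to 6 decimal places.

Rules hold: Σm=0, L=10 even, 3≤5≤5.
N = 9·3·11 = 297
Δ = 0!·8!·2!/11! = 1/495
Racah Σ t=0..0: t=0:+1/576 = 1/576
⇒ 3j(4 1 5; 0 0 0)² = 5/99, sgn -1
Racah Σ t=0..0: t=0:+1/1440 = 1/1440
⇒ 3j(4 1 5; 1 1 -2)² = 7/165, sgn -1
4πI² = N·(3j₀)²·(3jₘ)² = 7/11
I = +1·√(0.636364/4π) = 0.22503380

0.225034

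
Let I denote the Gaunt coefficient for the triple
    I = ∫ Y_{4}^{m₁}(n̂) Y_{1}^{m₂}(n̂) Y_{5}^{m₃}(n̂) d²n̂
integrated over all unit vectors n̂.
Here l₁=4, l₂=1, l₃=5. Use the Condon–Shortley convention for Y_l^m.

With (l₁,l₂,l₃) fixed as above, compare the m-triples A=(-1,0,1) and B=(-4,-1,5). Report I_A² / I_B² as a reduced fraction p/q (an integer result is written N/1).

l's match ⇒ only the (l;m) 3-j factors differ between A and B.
A: triangle coeff Δ(4,1,5) = 1/495; Σ_t [0,0]: t=0:+1/720 = 1/720; (3j)²=8/165 [(4 1 5; -1 0 1)], sign=+1
B: triangle coeff Δ(4,1,5) = 1/495; Σ_t [0,0]: t=0:+1/80640 = 1/80640; (3j)²=1/11 [(4 1 5; -4 -1 5)], sign=+1
I_A²/I_B² = (8/165)/(1/11) = 8/15

8/15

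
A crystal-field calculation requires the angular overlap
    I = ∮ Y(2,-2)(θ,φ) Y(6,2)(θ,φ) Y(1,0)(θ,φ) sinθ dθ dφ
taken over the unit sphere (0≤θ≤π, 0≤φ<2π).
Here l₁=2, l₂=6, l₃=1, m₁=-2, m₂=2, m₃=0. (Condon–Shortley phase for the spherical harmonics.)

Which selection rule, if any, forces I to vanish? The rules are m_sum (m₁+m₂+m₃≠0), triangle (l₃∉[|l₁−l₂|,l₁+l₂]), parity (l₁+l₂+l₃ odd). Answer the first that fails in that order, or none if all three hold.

m₁+m₂+m₃ = -2 + 2 + 0 = 0  ✓
triangle: |2−6|=4 ≤ l₃=1 ≤ 2+6=8  ✗
parity: l₁+l₂+l₃ = 9 is odd

triangle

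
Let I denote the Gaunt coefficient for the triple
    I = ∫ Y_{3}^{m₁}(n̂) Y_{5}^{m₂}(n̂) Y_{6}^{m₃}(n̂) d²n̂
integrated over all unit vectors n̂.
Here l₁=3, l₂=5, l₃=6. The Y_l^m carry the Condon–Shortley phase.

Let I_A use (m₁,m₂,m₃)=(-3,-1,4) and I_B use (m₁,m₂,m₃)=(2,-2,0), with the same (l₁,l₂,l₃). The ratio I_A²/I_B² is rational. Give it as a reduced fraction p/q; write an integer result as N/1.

4/3

l's match ⇒ only the (l;m) 3-j factors differ between A and B.
A: triangle coeff Δ(3,5,6) = 1/675675; Σ_t [2,2]: t=2:+1/69120 = 1/69120; (3j)²=4/143 [(3 5 6; -3 -1 4)], sign=+1
B: triangle coeff Δ(3,5,6) = 1/675675; Σ_t [0,1]: t=0:+1/8640 t=1:−1/34560 = 1/11520; (3j)²=3/143 [(3 5 6; 2 -2 0)], sign=+1
I_A²/I_B² = (4/143)/(3/143) = 4/3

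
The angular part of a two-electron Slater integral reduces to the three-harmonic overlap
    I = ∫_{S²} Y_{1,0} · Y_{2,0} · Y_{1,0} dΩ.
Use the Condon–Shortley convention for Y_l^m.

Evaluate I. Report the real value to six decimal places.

0.252313

Checks pass: Σm=0; 4 even; l₃=1∈[1,3].
(2·1+1)(2·2+1)(2·1+1) = 45
Δ: 2! 0! 2! / 5! → 1/30
sum: t=1:−1/1 = -1/1
3j²(1 2 1; 0 0 0) = Δ·Π!·Σ² = 2/15  (sign +1)
(m-triple is (0,0,0) — same symbol as above.)
combine: 4πI² = 45·2/15·2/15 = 4/5
take √, sign +1: I = 0.25231325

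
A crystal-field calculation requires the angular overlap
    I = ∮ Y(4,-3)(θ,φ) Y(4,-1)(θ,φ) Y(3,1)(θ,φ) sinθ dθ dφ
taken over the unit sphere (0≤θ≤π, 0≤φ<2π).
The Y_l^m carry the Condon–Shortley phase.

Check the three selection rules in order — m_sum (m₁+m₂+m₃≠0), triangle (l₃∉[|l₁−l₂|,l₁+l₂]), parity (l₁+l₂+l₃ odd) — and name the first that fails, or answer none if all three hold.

m_sum

m₁+m₂+m₃ = -3 − 1 + 1 = -3  ✗
triangle: |4−4|=0 ≤ l₃=3 ≤ 4+4=8
parity: l₁+l₂+l₃ = 11 is odd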